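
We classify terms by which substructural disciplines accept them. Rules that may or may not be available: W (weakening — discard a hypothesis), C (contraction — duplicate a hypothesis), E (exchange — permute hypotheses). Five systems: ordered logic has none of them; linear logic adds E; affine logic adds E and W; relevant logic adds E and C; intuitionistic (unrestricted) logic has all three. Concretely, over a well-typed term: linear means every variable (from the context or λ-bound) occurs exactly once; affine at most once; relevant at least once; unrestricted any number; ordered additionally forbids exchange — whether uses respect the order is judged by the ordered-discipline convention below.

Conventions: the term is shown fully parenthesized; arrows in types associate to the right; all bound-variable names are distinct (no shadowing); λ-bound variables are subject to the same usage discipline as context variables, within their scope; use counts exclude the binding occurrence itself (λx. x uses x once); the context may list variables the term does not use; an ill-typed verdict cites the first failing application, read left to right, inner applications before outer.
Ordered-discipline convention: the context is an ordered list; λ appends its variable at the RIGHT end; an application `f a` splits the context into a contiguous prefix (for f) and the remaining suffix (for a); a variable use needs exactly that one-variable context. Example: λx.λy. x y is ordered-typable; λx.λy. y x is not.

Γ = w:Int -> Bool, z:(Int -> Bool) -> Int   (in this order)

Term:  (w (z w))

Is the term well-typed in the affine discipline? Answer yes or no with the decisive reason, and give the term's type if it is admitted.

no — w ×2 used more than once (contraction)
usage: w ×2, z ×1
left-to-right use order: w, z, w
typing: the term checks, with type Bool
per-discipline verdicts: ordered ✗, linear ✗, affine ✗, relevant ✓, unrestricted ✓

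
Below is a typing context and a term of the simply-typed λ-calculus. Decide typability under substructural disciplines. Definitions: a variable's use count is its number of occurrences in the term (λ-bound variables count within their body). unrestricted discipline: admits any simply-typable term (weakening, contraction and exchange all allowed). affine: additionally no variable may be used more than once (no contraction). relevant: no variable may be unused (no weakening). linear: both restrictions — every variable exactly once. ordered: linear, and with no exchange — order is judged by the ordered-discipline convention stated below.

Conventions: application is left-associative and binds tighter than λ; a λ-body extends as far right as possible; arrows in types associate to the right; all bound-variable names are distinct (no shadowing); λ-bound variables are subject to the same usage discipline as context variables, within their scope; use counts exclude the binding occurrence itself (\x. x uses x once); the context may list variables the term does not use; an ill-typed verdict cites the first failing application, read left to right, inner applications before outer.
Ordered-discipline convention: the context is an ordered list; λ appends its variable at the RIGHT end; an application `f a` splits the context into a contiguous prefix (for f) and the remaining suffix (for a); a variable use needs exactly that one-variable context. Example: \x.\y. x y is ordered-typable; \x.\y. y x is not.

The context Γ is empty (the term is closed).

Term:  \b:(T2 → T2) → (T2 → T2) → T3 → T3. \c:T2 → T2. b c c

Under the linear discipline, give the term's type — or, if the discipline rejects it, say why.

not well-typed under linear — uses contraction: c ×2
use counts: b [bound]: 1×; c [bound]: 2×
order of uses: b, c, c
typing: ✓ — ((T2 → T2) → (T2 → T2) → T3 → T3) → (T2 → T2) → T3 → T3
across the five disciplines: ordered ✗ · linear ✗ · affine ✗ · relevant ✓ · unrestricted ✓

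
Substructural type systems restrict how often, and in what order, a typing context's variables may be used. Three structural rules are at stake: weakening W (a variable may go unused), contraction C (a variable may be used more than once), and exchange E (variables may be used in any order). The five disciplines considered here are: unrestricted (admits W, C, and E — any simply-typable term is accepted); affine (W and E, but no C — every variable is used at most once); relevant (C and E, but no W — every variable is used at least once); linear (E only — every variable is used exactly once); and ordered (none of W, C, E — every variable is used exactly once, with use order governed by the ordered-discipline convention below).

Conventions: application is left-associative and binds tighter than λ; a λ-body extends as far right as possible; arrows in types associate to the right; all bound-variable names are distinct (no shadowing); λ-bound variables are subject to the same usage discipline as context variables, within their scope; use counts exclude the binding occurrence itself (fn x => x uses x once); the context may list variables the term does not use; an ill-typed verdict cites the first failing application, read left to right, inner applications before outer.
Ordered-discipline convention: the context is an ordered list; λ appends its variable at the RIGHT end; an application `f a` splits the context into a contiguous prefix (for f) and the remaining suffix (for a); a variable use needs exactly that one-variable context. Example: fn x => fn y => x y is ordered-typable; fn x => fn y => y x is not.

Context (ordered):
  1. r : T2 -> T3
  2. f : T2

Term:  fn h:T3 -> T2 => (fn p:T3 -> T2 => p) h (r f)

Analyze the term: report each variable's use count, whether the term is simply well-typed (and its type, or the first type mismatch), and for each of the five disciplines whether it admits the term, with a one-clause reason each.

counts: r: 1×, f: 1×, h [bound]: 1×, p [bound]: 1×
use order (left to right): p, h, r, f
typing: well-typed — term : (T3 -> T2) -> T2
ordered: ✗, no ordered split (uses run p, h, r, f)
linear: ✓, exactly-once usage across r, f, h, p
affine: ✓, none of r, f, h, p used more than once
relevant: ✓, every one of r, f, h, p appears
unrestricted: ✓, typability at (T3 -> T2) -> T2 is all that's needed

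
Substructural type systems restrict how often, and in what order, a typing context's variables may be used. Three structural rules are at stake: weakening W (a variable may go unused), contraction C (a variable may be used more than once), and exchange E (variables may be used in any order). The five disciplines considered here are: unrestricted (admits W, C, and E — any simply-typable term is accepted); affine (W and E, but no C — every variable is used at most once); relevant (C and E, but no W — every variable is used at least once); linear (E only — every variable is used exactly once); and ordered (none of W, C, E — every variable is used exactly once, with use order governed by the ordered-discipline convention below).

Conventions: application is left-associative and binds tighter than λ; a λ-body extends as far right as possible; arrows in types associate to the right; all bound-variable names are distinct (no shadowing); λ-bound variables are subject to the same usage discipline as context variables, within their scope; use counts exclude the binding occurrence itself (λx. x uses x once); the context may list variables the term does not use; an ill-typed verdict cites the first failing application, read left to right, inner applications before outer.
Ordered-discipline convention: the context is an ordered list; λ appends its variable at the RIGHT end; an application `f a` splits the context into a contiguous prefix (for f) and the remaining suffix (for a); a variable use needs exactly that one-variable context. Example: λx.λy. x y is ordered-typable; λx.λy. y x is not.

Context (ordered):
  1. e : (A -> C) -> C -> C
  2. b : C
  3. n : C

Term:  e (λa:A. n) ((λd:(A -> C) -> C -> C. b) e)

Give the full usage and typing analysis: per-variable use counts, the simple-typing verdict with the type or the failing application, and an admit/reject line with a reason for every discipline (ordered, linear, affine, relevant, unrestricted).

variable uses: e ×2, b ×1, n ×1, a [bound] ×0, d [bound] ×0
left-to-right use order: e, n, b, e
typing: ✓ — C
ordered: ✗ — e ×2 used more than once (contraction); a, d left unused
linear: ✗ — e ×2 used more than once (contraction); a, d left unused
affine: ✗ — e ×2 used more than once (contraction)
relevant: ✗ — a, d left unused
unrestricted: ✓ — well-typed at C; no restrictions here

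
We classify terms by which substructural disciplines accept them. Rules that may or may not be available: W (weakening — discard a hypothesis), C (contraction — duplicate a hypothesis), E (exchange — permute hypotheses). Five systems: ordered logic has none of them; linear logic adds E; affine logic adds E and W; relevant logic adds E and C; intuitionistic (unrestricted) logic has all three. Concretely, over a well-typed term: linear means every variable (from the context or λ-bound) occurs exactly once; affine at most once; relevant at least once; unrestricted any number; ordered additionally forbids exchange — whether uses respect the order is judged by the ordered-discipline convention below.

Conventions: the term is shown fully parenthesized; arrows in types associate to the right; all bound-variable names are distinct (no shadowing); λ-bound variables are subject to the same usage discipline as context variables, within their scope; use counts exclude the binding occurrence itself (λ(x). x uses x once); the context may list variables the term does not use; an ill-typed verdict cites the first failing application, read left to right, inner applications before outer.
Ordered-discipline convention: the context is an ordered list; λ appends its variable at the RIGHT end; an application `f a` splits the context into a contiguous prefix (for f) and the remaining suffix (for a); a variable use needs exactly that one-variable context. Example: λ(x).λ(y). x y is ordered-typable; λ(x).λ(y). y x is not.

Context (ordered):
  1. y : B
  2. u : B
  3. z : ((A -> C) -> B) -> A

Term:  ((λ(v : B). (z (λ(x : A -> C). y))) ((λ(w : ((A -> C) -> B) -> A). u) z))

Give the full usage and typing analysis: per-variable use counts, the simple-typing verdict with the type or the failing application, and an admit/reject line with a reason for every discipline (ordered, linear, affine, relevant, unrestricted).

variable uses: y ×1; u ×1; z ×2; v (bound) ×0; x (bound) ×0; w (bound) ×0
order of uses: z, y, u, z
typing: well-typed — term : A
ordered ✗ (z ×2 used more than once (contraction); unused: v, x, w — weakening required)
linear ✗ (z ×2 used more than once (contraction); unused: v, x, w — weakening required)
affine ✗ (z ×2 used more than once (contraction))
relevant ✗ (unused: v, x, w — weakening required)
unrestricted ✓ (type-checks (A) and nothing is barred)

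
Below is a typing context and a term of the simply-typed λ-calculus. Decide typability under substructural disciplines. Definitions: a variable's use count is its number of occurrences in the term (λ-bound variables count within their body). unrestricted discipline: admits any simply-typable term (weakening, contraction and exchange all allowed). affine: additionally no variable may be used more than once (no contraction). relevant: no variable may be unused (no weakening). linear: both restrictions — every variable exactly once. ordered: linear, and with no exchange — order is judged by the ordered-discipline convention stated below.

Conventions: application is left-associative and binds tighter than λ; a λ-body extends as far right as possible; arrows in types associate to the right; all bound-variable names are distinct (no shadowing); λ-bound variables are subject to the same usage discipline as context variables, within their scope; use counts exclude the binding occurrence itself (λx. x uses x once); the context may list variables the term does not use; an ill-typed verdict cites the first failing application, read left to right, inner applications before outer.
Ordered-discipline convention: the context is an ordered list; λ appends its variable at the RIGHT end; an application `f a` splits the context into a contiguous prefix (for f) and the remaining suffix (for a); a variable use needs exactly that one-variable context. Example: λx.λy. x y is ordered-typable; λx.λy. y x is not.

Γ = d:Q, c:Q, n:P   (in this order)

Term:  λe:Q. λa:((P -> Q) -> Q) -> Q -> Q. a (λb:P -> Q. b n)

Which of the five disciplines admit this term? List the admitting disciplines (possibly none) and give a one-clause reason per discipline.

admitted in: affine, unrestricted
use counts: d: 0×, c: 0×, n: 1×, e [bound]: 0×, a [bound]: 1×, b [bound]: 1×
uses in reading order: a, b, n
typing: ✓ — Q -> (((P -> Q) -> Q) -> Q -> Q) -> Q -> Q
ordered ✗ (d, c, e left unused)
linear ✗ (d, c, e left unused)
affine ✓ (no duplicate uses among d, c, n, e, a, b)
relevant ✗ (d, c, e left unused)
unrestricted ✓ (type-checks (Q -> (((P -> Q) -> Q) -> Q -> Q) -> Q -> Q) and nothing is barred)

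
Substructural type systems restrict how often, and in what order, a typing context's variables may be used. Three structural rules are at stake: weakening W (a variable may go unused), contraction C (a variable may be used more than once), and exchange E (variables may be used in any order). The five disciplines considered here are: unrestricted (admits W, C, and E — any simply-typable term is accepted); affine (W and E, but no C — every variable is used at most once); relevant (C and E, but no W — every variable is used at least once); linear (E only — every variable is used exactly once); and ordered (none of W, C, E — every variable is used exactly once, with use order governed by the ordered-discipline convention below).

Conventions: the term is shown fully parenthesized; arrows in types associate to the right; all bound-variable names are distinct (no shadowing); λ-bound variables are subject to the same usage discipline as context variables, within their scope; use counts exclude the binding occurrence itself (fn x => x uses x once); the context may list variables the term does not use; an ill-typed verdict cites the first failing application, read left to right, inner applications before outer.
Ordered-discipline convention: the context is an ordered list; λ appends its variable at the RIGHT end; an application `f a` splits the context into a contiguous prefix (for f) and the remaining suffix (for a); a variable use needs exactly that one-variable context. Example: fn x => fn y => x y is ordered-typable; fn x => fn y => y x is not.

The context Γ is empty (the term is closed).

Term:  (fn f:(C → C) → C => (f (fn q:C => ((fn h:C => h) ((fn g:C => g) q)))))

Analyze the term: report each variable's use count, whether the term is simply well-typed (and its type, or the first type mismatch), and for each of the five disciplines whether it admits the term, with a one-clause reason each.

use counts: f (bound) ×1, q (bound) ×1, h (bound) ×1, g (bound) ×1
use order (left to right): f, h, g, q
typing: the term checks, with type ((C → C) → C) → C
ordered ✓ (f, q, h, g once each; derivable with no W/C/E)
linear ✓ (each of f, q, h, g used exactly once)
affine ✓ (f, q, h, g: no repeats, contraction unneeded)
relevant ✓ (f, q, h, g: all used, weakening unneeded)
unrestricted ✓ (simply typable at ((C → C) → C) → C; W, C, E all held)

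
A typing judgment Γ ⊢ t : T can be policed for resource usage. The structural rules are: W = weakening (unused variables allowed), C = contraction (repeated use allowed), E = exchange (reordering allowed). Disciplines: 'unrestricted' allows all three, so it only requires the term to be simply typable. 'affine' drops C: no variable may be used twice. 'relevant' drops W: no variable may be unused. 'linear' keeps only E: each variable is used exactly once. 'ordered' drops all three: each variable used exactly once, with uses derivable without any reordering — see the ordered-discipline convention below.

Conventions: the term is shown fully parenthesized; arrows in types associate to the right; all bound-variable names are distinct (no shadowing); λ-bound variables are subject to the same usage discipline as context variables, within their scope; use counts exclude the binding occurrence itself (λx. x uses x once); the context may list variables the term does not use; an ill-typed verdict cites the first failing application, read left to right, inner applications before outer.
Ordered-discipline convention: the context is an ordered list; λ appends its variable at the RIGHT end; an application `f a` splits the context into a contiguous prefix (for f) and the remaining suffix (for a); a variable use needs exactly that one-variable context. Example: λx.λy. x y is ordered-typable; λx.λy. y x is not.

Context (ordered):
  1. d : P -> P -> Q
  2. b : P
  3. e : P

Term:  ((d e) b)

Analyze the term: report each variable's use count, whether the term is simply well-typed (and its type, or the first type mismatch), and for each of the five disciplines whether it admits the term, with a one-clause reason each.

use counts: d: 1; b: 1; e: 1
uses in reading order: d, e, b
typing: the term checks, with type Q
ordered: ✗, needs exchange: uses follow d, e, b
linear: ✓, exactly-once usage across d, b, e
affine: ✓, none of d, b, e used more than once
relevant: ✓, every one of d, b, e appears
unrestricted: ✓, type-checks (Q) and nothing is barred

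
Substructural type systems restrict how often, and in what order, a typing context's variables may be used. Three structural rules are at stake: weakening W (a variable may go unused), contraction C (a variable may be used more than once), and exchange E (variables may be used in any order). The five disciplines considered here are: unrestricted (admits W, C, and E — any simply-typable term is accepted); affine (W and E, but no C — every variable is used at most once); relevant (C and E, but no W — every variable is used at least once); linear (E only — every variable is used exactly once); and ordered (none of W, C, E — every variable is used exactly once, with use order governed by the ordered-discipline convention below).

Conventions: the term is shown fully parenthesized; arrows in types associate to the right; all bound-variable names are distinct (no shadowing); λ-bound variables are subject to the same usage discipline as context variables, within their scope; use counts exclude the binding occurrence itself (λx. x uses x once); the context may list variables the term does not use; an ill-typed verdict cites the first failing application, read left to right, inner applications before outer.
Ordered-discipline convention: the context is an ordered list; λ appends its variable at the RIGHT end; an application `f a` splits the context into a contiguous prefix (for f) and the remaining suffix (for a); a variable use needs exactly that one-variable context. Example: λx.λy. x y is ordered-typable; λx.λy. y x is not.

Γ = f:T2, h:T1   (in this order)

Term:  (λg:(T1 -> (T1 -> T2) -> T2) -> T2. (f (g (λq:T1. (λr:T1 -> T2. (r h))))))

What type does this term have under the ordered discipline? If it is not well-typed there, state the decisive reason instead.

not well-typed under ordered — a type mismatch blocks all five
usage: f ×1, h ×1, g [bound] ×1, q [bound] ×0, r [bound] ×1
use order (left to right): f, g, r, h
typing: ill-typed: non-function type T2 applied to an argument
per-discipline verdicts: ordered ✗; linear ✗; affine ✗; relevant ✗; unrestricted ✗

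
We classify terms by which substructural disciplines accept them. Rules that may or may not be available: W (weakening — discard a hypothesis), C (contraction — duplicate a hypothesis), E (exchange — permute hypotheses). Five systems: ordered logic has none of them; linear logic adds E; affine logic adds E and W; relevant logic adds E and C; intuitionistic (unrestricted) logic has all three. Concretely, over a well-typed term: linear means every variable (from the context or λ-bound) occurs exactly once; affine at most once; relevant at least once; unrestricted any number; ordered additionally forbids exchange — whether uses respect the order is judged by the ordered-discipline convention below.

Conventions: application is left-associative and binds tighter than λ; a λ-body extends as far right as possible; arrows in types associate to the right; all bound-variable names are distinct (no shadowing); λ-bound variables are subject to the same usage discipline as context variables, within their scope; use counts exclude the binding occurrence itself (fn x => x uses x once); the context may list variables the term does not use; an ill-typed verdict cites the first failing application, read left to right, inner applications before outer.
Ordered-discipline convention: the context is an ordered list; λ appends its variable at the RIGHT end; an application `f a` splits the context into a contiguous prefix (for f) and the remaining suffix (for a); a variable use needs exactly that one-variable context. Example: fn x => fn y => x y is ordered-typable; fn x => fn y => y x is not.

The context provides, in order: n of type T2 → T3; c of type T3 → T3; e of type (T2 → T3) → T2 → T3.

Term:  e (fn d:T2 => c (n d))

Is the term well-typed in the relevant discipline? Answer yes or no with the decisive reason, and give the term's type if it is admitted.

yes — none of n, c, e, d goes unused; term : T2 → T3
use counts: n ×1; c ×1; e ×1; d (λ-bound) ×1
left-to-right use order: e, c, n, d
typing: well-typed — term : T2 → T3
across the five disciplines: ordered ✗ | linear ✓ | affine ✓ | relevant ✓ | unrestricted ✓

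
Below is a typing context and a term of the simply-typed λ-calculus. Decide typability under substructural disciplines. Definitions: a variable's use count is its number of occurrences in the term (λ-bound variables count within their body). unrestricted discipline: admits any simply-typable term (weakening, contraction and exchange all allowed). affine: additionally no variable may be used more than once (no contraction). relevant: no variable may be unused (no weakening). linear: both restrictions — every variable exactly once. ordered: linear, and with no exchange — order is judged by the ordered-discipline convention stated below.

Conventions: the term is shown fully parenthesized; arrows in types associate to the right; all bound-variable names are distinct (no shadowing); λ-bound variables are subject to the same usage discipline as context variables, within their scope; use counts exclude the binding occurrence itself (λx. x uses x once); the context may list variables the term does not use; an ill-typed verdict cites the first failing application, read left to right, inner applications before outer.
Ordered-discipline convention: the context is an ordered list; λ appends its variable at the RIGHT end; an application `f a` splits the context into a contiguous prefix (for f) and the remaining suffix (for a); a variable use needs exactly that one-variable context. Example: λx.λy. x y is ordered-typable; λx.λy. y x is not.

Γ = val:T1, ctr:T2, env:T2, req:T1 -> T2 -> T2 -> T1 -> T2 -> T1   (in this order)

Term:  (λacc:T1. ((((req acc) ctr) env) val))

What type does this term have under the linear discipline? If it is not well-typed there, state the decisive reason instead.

term : T1 -> T2 -> T1
variable uses: val=1, ctr=1, env=1, req=1, acc [bound]=1
use order (left to right): req, acc, ctr, env, val
typing: well-typed — term : T1 -> T2 -> T1
per-discipline verdicts: ordered ✗, linear ✓, affine ✓, relevant ✓, unrestricted ✓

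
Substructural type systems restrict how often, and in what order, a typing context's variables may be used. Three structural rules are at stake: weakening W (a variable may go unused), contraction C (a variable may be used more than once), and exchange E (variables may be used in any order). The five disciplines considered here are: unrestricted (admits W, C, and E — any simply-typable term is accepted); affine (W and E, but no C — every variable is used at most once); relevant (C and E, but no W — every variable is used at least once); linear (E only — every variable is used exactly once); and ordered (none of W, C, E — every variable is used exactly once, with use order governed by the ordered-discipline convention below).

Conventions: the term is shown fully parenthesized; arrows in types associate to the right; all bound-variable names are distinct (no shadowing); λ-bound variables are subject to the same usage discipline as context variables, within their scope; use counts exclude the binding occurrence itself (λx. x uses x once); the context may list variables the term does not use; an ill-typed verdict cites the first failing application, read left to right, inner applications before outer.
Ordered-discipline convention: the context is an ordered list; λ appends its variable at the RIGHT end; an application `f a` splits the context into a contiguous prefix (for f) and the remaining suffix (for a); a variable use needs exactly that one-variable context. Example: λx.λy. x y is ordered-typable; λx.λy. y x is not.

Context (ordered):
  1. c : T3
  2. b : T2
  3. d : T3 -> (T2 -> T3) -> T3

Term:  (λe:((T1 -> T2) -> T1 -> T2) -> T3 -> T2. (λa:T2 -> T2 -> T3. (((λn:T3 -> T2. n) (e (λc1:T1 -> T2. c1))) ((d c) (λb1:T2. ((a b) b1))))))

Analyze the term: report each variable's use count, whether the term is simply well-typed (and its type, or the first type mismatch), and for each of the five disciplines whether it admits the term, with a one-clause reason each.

counts: c: 1×; b: 1×; d: 1×; e (λ-bound): 1×; a (λ-bound): 1×; n (λ-bound): 1×; c1 (λ-bound): 1×; b1 (λ-bound): 1×
left-to-right use order: n, e, c1, d, c, a, b, b1
typing: the term checks, with type (((T1 -> T2) -> T1 -> T2) -> T3 -> T2) -> (T2 -> T2 -> T3) -> T2
ordered ✗ (needs exchange: uses follow n, e, c1, d, c, a, b, b1)
linear ✓ (each of c, b, d, e, a, n, c1, b1 used exactly once)
affine ✓ (c, b, d, e, a, n, c1, b1: no repeats, contraction unneeded)
relevant ✓ (every one of c, b, d, e, a, n, c1, b1 appears)
unrestricted ✓ (simply typable at (((T1 -> T2) -> T1 -> T2) -> T3 -> T2) -> (T2 -> T2 -> T3) -> T2; W, C, E all held)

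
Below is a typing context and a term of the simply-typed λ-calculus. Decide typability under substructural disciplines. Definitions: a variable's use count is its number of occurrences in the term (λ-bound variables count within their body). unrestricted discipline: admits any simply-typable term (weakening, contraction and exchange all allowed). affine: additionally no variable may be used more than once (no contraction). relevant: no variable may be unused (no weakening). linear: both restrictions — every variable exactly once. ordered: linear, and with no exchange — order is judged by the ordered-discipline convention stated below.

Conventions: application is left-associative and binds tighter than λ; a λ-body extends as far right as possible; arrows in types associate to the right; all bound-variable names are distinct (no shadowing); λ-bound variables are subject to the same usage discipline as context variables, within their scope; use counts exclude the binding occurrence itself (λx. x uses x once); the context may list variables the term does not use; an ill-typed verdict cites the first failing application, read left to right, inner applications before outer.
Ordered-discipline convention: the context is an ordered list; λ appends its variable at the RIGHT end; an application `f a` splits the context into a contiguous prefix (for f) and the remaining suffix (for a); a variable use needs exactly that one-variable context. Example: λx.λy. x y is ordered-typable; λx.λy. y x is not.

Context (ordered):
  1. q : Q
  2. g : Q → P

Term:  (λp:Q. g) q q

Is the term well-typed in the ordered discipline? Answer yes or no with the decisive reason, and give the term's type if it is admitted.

no — uses contraction: q ×2; p left unused
use counts: q ×2, g ×1, p [bound] ×0
use order (left to right): g, q, q
typing: ✓ — P
all disciplines: ordered ✗ · linear ✗ · affine ✗ · relevant ✗ · unrestricted ✓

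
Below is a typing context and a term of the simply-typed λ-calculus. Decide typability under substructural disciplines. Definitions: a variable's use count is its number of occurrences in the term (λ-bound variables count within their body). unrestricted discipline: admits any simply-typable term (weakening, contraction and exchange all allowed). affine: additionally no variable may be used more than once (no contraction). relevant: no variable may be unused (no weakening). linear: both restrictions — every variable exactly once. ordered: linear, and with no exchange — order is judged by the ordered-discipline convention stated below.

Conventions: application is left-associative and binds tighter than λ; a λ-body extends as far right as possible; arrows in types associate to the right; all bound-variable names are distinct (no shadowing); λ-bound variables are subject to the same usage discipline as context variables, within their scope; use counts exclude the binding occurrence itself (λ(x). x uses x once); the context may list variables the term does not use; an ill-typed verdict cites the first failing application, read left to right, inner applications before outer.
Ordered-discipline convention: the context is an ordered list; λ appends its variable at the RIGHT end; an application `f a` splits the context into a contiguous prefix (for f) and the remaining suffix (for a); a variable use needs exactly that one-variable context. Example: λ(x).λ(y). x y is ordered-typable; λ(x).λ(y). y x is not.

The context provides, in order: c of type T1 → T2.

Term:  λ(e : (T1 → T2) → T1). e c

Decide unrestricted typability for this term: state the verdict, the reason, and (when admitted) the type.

yes — typability at ((T1 → T2) → T1) → T1 is all that's needed; term : ((T1 → T2) → T1) → T1
use counts: c: 1, e (bound): 1
left-to-right use order: e, c
typing: the term checks, with type ((T1 → T2) → T1) → T1
per-discipline verdicts: ordered ✗, linear ✓, affine ✓, relevant ✓, unrestricted ✓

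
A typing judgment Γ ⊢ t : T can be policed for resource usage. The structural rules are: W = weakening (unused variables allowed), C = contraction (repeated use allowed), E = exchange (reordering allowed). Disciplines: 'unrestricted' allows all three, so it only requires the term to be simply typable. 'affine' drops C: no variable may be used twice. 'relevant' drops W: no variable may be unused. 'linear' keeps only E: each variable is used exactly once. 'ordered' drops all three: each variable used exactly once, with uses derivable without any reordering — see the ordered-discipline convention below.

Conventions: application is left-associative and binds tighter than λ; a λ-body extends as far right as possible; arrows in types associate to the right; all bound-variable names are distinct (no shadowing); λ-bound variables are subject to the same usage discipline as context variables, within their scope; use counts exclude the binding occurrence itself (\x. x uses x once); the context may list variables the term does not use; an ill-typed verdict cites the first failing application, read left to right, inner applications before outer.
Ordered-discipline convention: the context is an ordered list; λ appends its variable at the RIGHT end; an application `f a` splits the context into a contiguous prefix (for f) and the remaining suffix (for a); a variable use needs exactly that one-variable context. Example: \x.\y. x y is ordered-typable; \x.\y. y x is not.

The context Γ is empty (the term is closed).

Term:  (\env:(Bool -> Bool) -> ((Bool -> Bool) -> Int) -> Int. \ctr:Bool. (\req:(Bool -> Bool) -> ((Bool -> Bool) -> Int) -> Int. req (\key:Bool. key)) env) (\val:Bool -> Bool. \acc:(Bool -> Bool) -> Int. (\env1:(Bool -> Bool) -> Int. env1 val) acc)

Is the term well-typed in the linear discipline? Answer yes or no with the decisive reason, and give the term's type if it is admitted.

no — ctr never used (weakening)
counts: env (bound): 1; ctr (bound): 0; req (bound): 1; key (bound): 1; val (bound): 1; acc (bound): 1; env1 (bound): 1
use order (left to right): req, key, env, env1, val, acc
typing: well-typed — term : Bool -> ((Bool -> Bool) -> Int) -> Int
summary: ordered ✗ · linear ✗ · affine ✓ · relevant ✗ · unrestricted ✓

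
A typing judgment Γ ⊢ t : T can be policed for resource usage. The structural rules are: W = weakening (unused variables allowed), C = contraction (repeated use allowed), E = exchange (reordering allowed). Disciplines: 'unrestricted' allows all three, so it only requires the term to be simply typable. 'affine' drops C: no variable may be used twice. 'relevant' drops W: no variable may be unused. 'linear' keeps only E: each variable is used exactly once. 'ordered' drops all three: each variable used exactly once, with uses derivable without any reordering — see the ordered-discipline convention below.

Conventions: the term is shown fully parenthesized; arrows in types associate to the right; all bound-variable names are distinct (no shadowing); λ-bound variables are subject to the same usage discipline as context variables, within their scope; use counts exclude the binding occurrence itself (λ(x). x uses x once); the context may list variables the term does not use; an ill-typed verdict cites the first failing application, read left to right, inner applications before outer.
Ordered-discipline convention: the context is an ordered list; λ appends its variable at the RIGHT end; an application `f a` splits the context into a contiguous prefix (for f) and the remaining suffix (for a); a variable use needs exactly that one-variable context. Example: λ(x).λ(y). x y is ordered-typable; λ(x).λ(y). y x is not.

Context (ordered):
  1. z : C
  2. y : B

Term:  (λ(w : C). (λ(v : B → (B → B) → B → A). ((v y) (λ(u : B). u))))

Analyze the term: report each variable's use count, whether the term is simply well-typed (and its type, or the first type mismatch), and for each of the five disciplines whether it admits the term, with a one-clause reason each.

counts: z=0; y=1; w (λ-bound)=0; v (λ-bound)=1; u (λ-bound)=1
left-to-right use order: v, y, u
typing: ✓ — C → (B → (B → B) → B → A) → B → A
ordered: ✗, needs weakening: z, w unused
linear: ✗, needs weakening: z, w unused
affine: ✓, z, y, w, v, u: no repeats, contraction unneeded
relevant: ✗, needs weakening: z, w unused
unrestricted: ✓, typability at C → (B → (B → B) → B → A) → B → A is all that's needed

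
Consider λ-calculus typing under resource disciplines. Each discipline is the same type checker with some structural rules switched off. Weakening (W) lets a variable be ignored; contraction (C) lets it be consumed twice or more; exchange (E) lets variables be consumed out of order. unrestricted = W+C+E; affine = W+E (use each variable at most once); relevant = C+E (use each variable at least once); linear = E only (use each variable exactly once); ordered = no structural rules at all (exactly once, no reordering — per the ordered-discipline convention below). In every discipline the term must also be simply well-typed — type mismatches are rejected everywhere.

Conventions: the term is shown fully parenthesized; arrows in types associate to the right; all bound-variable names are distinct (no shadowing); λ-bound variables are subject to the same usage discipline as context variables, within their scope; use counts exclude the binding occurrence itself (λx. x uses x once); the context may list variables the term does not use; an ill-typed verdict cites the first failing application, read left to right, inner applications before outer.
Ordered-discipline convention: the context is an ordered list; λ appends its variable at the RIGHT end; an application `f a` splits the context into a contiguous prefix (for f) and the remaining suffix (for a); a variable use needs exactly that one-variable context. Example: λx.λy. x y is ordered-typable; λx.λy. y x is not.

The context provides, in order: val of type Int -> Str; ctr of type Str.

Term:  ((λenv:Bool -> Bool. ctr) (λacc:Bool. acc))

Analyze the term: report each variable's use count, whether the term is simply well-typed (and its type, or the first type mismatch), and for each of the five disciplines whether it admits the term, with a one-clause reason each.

usage: val ×0; ctr ×1; env [bound] ×0; acc [bound] ×1
left-to-right use order: ctr, acc
typing: well-typed — term : Str
ordered: ✗, val, env never used (weakening)
linear: ✗, val, env never used (weakening)
affine: ✓, val, ctr, env, acc: no repeats, contraction unneeded
relevant: ✗, val, env never used (weakening)
unrestricted: ✓, typability at Str is all that's needed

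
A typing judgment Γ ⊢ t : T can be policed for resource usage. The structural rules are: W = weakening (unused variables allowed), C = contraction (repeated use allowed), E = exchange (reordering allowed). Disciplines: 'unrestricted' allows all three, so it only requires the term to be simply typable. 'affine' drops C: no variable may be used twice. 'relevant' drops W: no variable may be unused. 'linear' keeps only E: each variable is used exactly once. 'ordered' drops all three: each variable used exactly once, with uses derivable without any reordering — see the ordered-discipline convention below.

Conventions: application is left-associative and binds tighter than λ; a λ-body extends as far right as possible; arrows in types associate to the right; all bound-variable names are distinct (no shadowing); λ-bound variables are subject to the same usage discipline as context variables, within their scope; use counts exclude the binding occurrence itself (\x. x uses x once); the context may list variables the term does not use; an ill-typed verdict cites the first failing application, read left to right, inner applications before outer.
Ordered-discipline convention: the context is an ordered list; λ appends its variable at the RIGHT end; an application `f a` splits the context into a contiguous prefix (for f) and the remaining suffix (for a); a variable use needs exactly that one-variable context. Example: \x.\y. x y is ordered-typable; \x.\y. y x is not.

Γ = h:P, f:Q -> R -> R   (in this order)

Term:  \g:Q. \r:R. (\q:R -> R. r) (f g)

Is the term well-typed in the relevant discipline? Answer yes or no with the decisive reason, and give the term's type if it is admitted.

no — h, q left unused
counts: h: 0, f: 1, g (bound): 1, r (bound): 1, q (bound): 0
left-to-right use order: r, f, g
typing: well-typed at Q -> R -> R
per-discipline verdicts: ordered ✗, linear ✗, affine ✓, relevant ✗, unrestricted ✓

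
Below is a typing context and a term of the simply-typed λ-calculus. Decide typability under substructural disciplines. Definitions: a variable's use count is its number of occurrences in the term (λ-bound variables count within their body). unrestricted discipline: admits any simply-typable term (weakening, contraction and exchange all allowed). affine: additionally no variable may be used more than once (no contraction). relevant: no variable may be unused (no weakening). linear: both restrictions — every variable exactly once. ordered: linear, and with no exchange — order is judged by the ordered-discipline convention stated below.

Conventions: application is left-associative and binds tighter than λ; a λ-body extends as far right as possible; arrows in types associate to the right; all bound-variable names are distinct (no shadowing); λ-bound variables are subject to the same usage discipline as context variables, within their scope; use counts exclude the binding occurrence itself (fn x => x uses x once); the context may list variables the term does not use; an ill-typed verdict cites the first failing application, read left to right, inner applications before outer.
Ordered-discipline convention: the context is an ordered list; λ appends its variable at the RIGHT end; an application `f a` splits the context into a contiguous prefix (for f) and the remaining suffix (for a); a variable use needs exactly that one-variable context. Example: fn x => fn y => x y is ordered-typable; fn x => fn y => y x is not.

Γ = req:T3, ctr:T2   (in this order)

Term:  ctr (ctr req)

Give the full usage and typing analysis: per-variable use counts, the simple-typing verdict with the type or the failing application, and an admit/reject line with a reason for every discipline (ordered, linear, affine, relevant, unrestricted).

use counts: req=1; ctr=2
left-to-right use order: ctr, ctr, req
typing: ill-typed: non-function type T2 applied to an argument
ordered: ✗, fails simple typing
linear: ✗, a type mismatch blocks all five
affine: ✗, the type mismatch rejects it
relevant: ✗, not simply typable
unrestricted: ✗, fails simple typing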